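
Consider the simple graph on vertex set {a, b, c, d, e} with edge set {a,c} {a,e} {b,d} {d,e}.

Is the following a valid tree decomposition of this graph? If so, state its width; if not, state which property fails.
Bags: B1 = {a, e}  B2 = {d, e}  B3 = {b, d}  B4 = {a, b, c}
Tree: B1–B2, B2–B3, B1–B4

No — bags containing vertex b are not connected in the tree.

A tree decomposition must satisfy three properties: every vertex lies in some bag; for every edge, both endpoints lie together in some bag; and for every vertex, the bags containing it form a connected subtree. Here bags containing vertex b are not connected in the tree, so the decomposition is invalid.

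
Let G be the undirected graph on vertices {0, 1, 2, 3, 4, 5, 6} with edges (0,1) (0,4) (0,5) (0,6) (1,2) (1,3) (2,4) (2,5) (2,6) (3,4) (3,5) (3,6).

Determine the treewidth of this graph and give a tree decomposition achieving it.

Every bag has size at most 4, so the width is 4 − 1 = 3 and tw(G) ≤ 3. For the lower bound: the 4 vertex sets {3,4}, {0,5}, {2}, {1} are disjoint, each induces a connected subgraph, and every pair is joined by at least one edge of G. Contracting each set to a single vertex therefore yields K_{4} as a minor, and since treewidth is minor-monotone, tw(G) ≥ tw(K_{4}) = 3. Combining the bounds, tw(G) = 3.

Treewidth 3.
One such decomposition:
Bags: B1 = {0, 2, 3, 4}  B2 = {0, 2, 3, 5}  B3 = {0, 1, 2, 3}  B4 = {0, 2, 3, 6}
Tree: B1–B2, B2–B3, B3–B4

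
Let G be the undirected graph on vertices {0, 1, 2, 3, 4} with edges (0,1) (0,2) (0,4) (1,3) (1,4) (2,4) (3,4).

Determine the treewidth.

A width-2 tree decomposition is:
Bags: B1 = {0, 1, 4}  B2 = {1, 3, 4}  B3 = {0, 2, 4}
Tree: B1–B2, B1–B3
The largest bag has 3 vertices, giving width 2; this decomposition certifies tw(G) ≤ 2. Conversely, {0, 1, 4} is a clique of size 3, and the vertices of any clique must share a bag in every tree decomposition; so some bag has ≥ 3 vertices and tw(G) ≥ 2. Combining the bounds, tw(G) = 2.

2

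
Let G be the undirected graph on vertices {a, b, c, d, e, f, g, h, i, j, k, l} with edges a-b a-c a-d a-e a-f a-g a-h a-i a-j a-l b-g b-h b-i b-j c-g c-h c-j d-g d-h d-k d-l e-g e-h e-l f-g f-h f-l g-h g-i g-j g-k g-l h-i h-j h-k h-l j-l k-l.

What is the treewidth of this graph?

A width-4 tree decomposition is:
Bags: B1 = {a, g, h, j, l}  B2 = {a, d, g, h, l}  B3 = {d, g, h, k, l}  B4 = {a, b, g, h, j}  B5 = {a, f, g, h, l}  B6 = {a, e, g, h, l}  B7 = {a, c, g, h, j}  B8 = {a, b, g, h, i}
Tree: B1–B2, B2–B3, B1–B4, B2–B5, B5–B6, B4–B7, B4–B8
Each bag holds 5 vertices, so the decomposition has width 4, which upper-bounds the treewidth. On the other hand G contains the 5-clique {a, c, g, h, j}. A clique must lie in a single bag of any decomposition, so no decomposition can have width below 4. Therefore the treewidth is 4.

4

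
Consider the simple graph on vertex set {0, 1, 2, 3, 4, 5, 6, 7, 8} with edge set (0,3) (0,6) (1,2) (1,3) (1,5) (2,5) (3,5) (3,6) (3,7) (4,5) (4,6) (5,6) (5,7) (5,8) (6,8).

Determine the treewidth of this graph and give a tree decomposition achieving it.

Each bag holds 3 vertices, so the decomposition has width 2, which upper-bounds the treewidth. On the other hand G contains the 3-clique {0, 3, 6}. A clique must lie in a single bag of any decomposition, so no decomposition can have width below 2. Combining the bounds, tw(G) = 2.

Treewidth 2.
One such decomposition:
Bags: B1 = {1, 2, 5}  B2 = {1, 3, 5}  B3 = {3, 5, 6}  B4 = {0, 3, 6}  B5 = {3, 5, 7}  B6 = {4, 5, 6}  B7 = {5, 6, 8}
Tree: B1–B2, B2–B3, B3–B4, B2–B5, B3–B6, B3–B7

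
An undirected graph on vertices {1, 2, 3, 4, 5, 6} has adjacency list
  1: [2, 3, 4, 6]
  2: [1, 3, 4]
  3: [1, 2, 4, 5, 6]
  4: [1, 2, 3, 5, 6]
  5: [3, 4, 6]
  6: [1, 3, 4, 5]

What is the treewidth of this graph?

A width-3 tree decomposition is:
Bags: B1 = {1, 3, 4, 6}  B2 = {1, 2, 3, 4}  B3 = {3, 4, 5, 6}
Tree: B1–B2, B1–B3
Each bag holds 4 vertices, so the decomposition has width 3, which upper-bounds the treewidth. For the lower bound, the 4 vertices {1, 2, 3, 4} are pairwise adjacent, and any tree decomposition puts a clique entirely inside one bag — forcing width ≥ 3. Combining the bounds, tw(G) = 3.

3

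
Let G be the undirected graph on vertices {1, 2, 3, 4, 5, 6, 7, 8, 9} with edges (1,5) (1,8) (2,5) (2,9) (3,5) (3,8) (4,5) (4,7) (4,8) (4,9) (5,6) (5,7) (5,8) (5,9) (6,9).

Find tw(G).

A width-2 tree decomposition is:
Bags: B1 = {4, 5, 8}  B2 = {4, 5, 9}  B3 = {1, 5, 8}  B4 = {3, 5, 8}  B5 = {2, 5, 9}  B6 = {5, 6, 9}  B7 = {4, 5, 7}
Tree: B1–B2, B1–B3, B1–B4, B2–B5, B2–B6, B2–B7
The largest bag has 3 vertices, giving width 2; this decomposition certifies tw(G) ≤ 2. Conversely, {1, 5, 8} is a clique of size 3, and the vertices of any clique must share a bag in every tree decomposition; so some bag has ≥ 3 vertices and tw(G) ≥ 2. Therefore the treewidth is 2.

2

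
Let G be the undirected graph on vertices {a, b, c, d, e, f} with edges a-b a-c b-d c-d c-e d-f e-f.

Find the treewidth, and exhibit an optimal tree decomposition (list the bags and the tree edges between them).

The largest bag has 3 vertices, giving width 2; this decomposition certifies tw(G) ≤ 2. Since e–f–d–c–e is a cycle in G, G is not acyclic. Forests are exactly the graphs of treewidth ≤ 1, so tw(G) ≥ 2. Hence tw(G) = 2 exactly.

Treewidth 2.
One optimal decomposition is:
Bags: B1 = {c, e, f}  B2 = {c, d, f}  B3 = {a, c, d}  B4 = {a, b, d}
Tree: B1–B2, B2–B3, B3–B4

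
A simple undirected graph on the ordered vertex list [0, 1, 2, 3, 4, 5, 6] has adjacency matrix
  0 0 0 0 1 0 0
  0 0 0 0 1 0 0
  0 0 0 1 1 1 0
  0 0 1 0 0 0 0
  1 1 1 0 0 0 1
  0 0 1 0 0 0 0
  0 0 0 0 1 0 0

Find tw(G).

1

A width-1 tree decomposition is:
Bags: B1 = {2, 4}  B2 = {2, 3}  B3 = {4, 6}  B4 = {0, 4}  B5 = {1, 4}  B6 = {2, 5}
Tree: B1–B2, B1–B3, B1–B4, B4–B5, B1–B6
Each bag holds 2 vertices, so the decomposition has width 1, which upper-bounds the treewidth. G has an edge, so its treewidth is at least 1. Therefore the treewidth is 1.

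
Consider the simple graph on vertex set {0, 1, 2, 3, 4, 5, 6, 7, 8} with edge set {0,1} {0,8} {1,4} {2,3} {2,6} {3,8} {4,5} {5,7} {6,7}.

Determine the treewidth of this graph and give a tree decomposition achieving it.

Treewidth 2.
Bags: B1 = {0, 3, 8}  B2 = {0, 1, 3}  B3 = {1, 3, 4}  B4 = {3, 4, 5}  B5 = {3, 5, 7}  B6 = {3, 6, 7}  B7 = {2, 3, 6}
Tree: B1–B2, B2–B3, B3–B4, B4–B5, B5–B6, B6–B7

The largest bag has 3 vertices, giving width 2; this decomposition certifies tw(G) ≤ 2. Since 3–8–0–1–4–5–7–6–2–3 is a cycle in G, G is not acyclic. Forests are exactly the graphs of treewidth ≤ 1, so tw(G) ≥ 2. Therefore the treewidth is 2.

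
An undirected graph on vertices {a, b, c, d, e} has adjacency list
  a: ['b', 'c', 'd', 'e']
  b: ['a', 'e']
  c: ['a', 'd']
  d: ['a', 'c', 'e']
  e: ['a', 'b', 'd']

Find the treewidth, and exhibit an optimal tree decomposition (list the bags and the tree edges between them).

Treewidth 2.
Bags: B1 = {a, b, e}  B2 = {a, d, e}  B3 = {a, c, d}
Tree: B1–B2, B2–B3

The largest bag has 3 vertices, giving width 2; this decomposition certifies tw(G) ≤ 2. On the other hand G contains the 3-clique {a, d, e}. A clique must lie in a single bag of any decomposition, so no decomposition can have width below 2. The upper and lower bounds meet at 2, so that is the treewidth.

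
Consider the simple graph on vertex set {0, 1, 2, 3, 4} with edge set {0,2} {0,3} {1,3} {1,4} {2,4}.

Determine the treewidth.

2

A width-2 tree decomposition is:
Bags: B1 = {0, 2, 4}  B2 = {0, 1, 4}  B3 = {0, 1, 3}
Tree: B1–B2, B2–B3
Every bag has size at most 3, so the width is 3 − 1 = 2 and tw(G) ≤ 2. Since 0–2–4–1–3–0 is a cycle in G, G is not acyclic. Forests are exactly the graphs of treewidth ≤ 1, so tw(G) ≥ 2. The upper and lower bounds meet at 2, so that is the treewidth.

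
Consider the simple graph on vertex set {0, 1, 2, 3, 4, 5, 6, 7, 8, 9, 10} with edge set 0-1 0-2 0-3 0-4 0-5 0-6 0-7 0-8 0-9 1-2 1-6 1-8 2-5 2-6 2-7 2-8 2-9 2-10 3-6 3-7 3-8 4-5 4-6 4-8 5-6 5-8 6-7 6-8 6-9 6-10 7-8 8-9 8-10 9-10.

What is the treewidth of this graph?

A width-4 tree decomposition is:
Bags: B1 = {0, 2, 6, 8, 9}  B2 = {2, 6, 8, 9, 10}  B3 = {0, 2, 5, 6, 8}  B4 = {0, 4, 5, 6, 8}  B5 = {0, 1, 2, 6, 8}  B6 = {0, 2, 6, 7, 8}  B7 = {0, 3, 6, 7, 8}
Tree: B1–B2, B1–B3, B3–B4, B3–B5, B1–B6, B6–B7
Each bag holds 5 vertices, so the decomposition has width 4, which upper-bounds the treewidth. Conversely, {0, 1, 2, 6, 8} is a clique of size 5, and the vertices of any clique must share a bag in every tree decomposition; so some bag has ≥ 5 vertices and tw(G) ≥ 4. Therefore the treewidth is 4.

4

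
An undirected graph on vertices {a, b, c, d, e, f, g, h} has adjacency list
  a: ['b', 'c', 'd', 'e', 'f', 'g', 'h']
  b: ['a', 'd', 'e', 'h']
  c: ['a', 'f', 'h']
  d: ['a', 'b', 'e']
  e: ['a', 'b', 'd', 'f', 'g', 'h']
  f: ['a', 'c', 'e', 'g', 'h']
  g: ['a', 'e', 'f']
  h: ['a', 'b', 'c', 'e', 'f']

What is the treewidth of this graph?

3

A width-3 tree decomposition is:
Bags: B1 = {a, b, e, h}  B2 = {a, e, f, h}  B3 = {a, e, f, g}  B4 = {a, b, d, e}  B5 = {a, c, f, h}
Tree: B1–B2, B2–B3, B1–B4, B2–B5
Each bag holds 4 vertices, so the decomposition has width 3, which upper-bounds the treewidth. On the other hand G contains the 4-clique {a, b, d, e}. A clique must lie in a single bag of any decomposition, so no decomposition can have width below 3. Combining the bounds, tw(G) = 3.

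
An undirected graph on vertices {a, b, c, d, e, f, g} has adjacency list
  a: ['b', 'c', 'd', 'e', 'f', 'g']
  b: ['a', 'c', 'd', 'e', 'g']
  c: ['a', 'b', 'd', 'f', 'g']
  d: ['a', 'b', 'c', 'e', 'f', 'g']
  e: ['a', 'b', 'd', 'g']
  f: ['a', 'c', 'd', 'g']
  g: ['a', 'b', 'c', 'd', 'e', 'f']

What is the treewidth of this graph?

A width-4 tree decomposition is:
Bags: B1 = {a, b, c, d, g}  B2 = {a, c, d, f, g}  B3 = {a, b, d, e, g}
Tree: B1–B2, B1–B3
Each bag holds 5 vertices, so the decomposition has width 4, which upper-bounds the treewidth. On the other hand G contains the 5-clique {a, b, d, e, g}. A clique must lie in a single bag of any decomposition, so no decomposition can have width below 4. The upper and lower bounds meet at 4, so that is the treewidth.

4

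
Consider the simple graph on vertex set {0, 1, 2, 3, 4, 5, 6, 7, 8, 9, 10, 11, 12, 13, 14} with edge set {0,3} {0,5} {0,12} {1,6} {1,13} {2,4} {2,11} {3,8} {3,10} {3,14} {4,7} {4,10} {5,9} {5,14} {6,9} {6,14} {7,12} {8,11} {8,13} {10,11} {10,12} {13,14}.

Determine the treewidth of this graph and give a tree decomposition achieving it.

Treewidth 3.
One such decomposition:
Bags: B1 = {2, 4, 7, 12}  B2 = {2, 4, 10, 12}  B3 = {2, 10, 11, 12}  B4 = {0, 10, 11, 12}  B5 = {0, 3, 10, 11}  B6 = {0, 3, 8, 11}  B7 = {0, 3, 5, 8}  B8 = {3, 5, 8, 14}  B9 = {5, 8, 13, 14}  B10 = {5, 9, 13, 14}  B11 = {6, 9, 13, 14}  B12 = {1, 6, 9, 13}
Tree: B1–B2, B2–B3, B3–B4, B4–B5, B5–B6, B6–B7, B7–B8, B8–B9, B9–B10, B10–B11, B11–B12

Every bag has size at most 4, so the width is 4 − 1 = 3 and tw(G) ≤ 3. For the lower bound: the 4 vertex sets {2,4,7}, {12}, {10}, {0,3,8,11} are disjoint, each induces a connected subgraph, and every pair is joined by at least one edge of G. Contracting each set to a single vertex therefore yields K_{4} as a minor, and since treewidth is minor-monotone, tw(G) ≥ tw(K_{4}) = 3. Hence tw(G) = 3 exactly.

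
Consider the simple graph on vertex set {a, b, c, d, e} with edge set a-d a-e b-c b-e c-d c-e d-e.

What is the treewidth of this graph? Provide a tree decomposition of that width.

Treewidth 2.
Bags: B1 = {a, d, e}  B2 = {c, d, e}  B3 = {b, c, e}
Tree: B1–B2, B2–B3

Every bag has size at most 3, so the width is 3 − 1 = 2 and tw(G) ≤ 2. On the other hand G contains the 3-clique {c, d, e}. A clique must lie in a single bag of any decomposition, so no decomposition can have width below 2. The upper and lower bounds meet at 2, so that is the treewidth.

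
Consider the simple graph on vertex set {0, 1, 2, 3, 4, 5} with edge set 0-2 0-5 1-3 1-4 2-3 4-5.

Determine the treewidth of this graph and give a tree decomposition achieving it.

The largest bag has 3 vertices, giving width 2; this decomposition certifies tw(G) ≤ 2. The edges 1–4–5–0–2–3–1 form a cycle, so G is not a tree and its treewidth is at least 2. Hence tw(G) = 2 exactly.

Treewidth 2.
One optimal decomposition is:
Bags: B1 = {1, 4, 5}  B2 = {0, 1, 5}  B3 = {0, 1, 2}  B4 = {1, 2, 3}
Tree: B1–B2, B2–B3, B3–B4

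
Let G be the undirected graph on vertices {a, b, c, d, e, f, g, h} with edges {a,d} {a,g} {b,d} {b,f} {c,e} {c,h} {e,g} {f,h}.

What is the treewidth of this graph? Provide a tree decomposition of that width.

Treewidth 2.
One such decomposition:
Bags: B1 = {a, b, d}  B2 = {a, b, g}  B3 = {b, e, g}  B4 = {b, c, e}  B5 = {b, c, h}  B6 = {b, f, h}
Tree: B1–B2, B2–B3, B3–B4, B4–B5, B5–B6

Each bag holds 3 vertices, so the decomposition has width 2, which upper-bounds the treewidth. For the lower bound, G contains the cycle b–d–a–g–e–c–h–f–b, so G is not a forest; only forests have treewidth ≤ 1, hence tw(G) ≥ 2. The upper and lower bounds meet at 2, so that is the treewidth.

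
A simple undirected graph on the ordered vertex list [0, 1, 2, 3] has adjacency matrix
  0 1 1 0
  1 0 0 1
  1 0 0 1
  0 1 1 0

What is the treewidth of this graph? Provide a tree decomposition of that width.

Each bag holds 3 vertices, so the decomposition has width 2, which upper-bounds the treewidth. The edges 2–0–1–3–2 form a cycle, so G is not a tree and its treewidth is at least 2. Therefore the treewidth is 2.

Treewidth 2.
Bags: B1 = {0, 1, 2}  B2 = {1, 2, 3}
Tree: B1–B2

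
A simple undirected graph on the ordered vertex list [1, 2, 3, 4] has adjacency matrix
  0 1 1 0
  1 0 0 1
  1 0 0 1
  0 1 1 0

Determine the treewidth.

2

A width-2 tree decomposition is:
Bags: B1 = {1, 3, 4}  B2 = {1, 2, 4}
Tree: B1–B2
Every bag has size at most 3, so the width is 3 − 1 = 2 and tw(G) ≤ 2. For the lower bound, G contains the cycle 1–3–4–2–1, so G is not a forest; only forests have treewidth ≤ 1, hence tw(G) ≥ 2. Hence tw(G) = 2 exactly.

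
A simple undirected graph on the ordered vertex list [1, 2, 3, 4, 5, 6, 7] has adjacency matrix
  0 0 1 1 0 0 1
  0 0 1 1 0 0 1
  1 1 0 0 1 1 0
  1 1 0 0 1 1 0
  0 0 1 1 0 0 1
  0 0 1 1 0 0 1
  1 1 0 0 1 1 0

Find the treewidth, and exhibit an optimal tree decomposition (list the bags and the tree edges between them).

Treewidth 3.
One optimal decomposition is:
Bags: B1 = {3, 4, 5, 7}  B2 = {3, 4, 6, 7}  B3 = {1, 3, 4, 7}  B4 = {2, 3, 4, 7}
Tree: B1–B2, B2–B3, B3–B4

The largest bag has 4 vertices, giving width 3; this decomposition certifies tw(G) ≤ 3. For the lower bound: the 4 vertex sets {4,5}, {3,6}, {7}, {1} are disjoint, each induces a connected subgraph, and every pair is joined by at least one edge of G. Contracting each set to a single vertex therefore yields K_{4} as a minor, and since treewidth is minor-monotone, tw(G) ≥ tw(K_{4}) = 3. Therefore the treewidth is 3.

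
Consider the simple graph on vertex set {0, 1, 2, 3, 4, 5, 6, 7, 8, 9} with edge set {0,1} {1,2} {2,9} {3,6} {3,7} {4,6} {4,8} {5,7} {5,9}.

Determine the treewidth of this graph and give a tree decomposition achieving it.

Every bag has size at most 2, so the width is 2 − 1 = 1 and tw(G) ≤ 1. G has an edge, so its treewidth is at least 1. The upper and lower bounds meet at 1, so that is the treewidth.

Treewidth 1.
Bags: B1 = {4, 8}  B2 = {4, 6}  B3 = {3, 6}  B4 = {3, 7}  B5 = {5, 7}  B6 = {5, 9}  B7 = {2, 9}  B8 = {1, 2}  B9 = {0, 1}
Tree: B1–B2, B2–B3, B3–B4, B4–B5, B5–B6, B6–B7, B7–B8, B8–B9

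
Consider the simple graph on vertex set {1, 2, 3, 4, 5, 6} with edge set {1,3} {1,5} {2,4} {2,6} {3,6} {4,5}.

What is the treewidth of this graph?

2

A width-2 tree decomposition is:
Bags: B1 = {1, 4, 5}  B2 = {1, 2, 4}  B3 = {1, 2, 6}  B4 = {1, 3, 6}
Tree: B1–B2, B2–B3, B3–B4
Each bag holds 3 vertices, so the decomposition has width 2, which upper-bounds the treewidth. For the lower bound, G contains the cycle 1–5–4–2–6–3–1, so G is not a forest; only forests have treewidth ≤ 1, hence tw(G) ≥ 2. The upper and lower bounds meet at 2, so that is the treewidth.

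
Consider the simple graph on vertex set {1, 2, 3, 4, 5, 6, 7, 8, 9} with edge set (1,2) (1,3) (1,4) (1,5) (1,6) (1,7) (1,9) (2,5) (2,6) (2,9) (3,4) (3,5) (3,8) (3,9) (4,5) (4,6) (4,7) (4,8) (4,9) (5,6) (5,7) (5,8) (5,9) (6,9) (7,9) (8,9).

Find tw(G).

4

A width-4 tree decomposition is:
Bags: B1 = {1, 4, 5, 6, 9}  B2 = {1, 3, 4, 5, 9}  B3 = {1, 2, 5, 6, 9}  B4 = {1, 4, 5, 7, 9}  B5 = {3, 4, 5, 8, 9}
Tree: B1–B2, B1–B3, B1–B4, B2–B5
The largest bag has 5 vertices, giving width 4; this decomposition certifies tw(G) ≤ 4. Conversely, {3, 4, 5, 8, 9} is a clique of size 5, and the vertices of any clique must share a bag in every tree decomposition; so some bag has ≥ 5 vertices and tw(G) ≥ 4. The upper and lower bounds meet at 4, so that is the treewidth.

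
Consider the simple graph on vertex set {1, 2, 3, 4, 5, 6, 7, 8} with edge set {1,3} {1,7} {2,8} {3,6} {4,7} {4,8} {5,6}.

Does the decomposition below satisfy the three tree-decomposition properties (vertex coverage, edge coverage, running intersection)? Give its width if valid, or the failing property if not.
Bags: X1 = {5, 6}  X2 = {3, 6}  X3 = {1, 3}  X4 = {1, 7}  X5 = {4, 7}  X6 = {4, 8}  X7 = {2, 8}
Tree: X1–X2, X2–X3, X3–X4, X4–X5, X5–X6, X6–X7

Vertex coverage: the bags together contain {1, 2, 3, 4, 5, 6, 7, 8}, the full vertex set. Edge coverage: each edge of G has both endpoints in at least one bag. Running intersection: for every vertex, the bags containing it form a connected subtree. All three properties hold, so this is a valid tree decomposition of width max|bag| − 1 = 1, and hence tw(G) ≤ 1.

Yes; width 1.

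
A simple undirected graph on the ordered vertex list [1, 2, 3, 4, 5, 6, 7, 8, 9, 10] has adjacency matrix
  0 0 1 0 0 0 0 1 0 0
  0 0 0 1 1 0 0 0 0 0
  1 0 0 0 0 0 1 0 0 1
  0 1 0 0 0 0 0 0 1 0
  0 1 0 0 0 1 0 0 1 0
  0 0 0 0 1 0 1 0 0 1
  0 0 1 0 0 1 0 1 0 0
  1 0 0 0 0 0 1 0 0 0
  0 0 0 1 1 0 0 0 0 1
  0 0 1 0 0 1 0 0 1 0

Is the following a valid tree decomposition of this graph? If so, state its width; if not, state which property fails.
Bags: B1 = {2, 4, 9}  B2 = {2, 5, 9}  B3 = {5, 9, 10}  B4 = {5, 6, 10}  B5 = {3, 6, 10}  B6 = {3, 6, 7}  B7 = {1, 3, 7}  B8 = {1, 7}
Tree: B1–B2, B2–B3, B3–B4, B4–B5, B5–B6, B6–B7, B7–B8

A tree decomposition must satisfy three properties: every vertex lies in some bag; for every edge, both endpoints lie together in some bag; and for every vertex, the bags containing it form a connected subtree. Here vertex 8 appears in no bag, so the decomposition is invalid.

No — vertex 8 appears in no bag.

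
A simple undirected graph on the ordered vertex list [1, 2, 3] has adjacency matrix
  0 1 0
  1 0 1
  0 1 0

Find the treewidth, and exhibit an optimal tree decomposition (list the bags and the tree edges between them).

Treewidth 1.
Bags: B1 = {1, 2}  B2 = {2, 3}
Tree: B1–B2

Each bag holds 2 vertices, so the decomposition has width 1, which upper-bounds the treewidth. Since G has at least one edge (e.g. 1–2), it is not an edgeless graph, so tw(G) ≥ 1. Combining the bounds, tw(G) = 1.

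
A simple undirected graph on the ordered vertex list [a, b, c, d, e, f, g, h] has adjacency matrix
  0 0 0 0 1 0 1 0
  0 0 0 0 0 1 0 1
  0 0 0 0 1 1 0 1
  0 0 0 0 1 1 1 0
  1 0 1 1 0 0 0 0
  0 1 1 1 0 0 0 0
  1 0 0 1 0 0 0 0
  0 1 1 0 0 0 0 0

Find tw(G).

A width-2 tree decomposition is:
Bags: B1 = {b, f, h}  B2 = {c, f, h}  B3 = {c, d, f}  B4 = {c, d, e}  B5 = {d, e, g}  B6 = {a, e, g}
Tree: B1–B2, B2–B3, B3–B4, B4–B5, B5–B6
The largest bag has 3 vertices, giving width 2; this decomposition certifies tw(G) ≤ 2. For the lower bound, G contains the cycle b–h–c–f–b, so G is not a forest; only forests have treewidth ≤ 1, hence tw(G) ≥ 2. Combining the bounds, tw(G) = 2.

2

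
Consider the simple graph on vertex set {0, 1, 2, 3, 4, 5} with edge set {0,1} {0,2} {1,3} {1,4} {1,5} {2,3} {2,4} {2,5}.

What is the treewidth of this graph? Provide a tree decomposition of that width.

The largest bag has 3 vertices, giving width 2; this decomposition certifies tw(G) ≤ 2. Since 2–3–1–4–2 is a cycle in G, G is not acyclic. Forests are exactly the graphs of treewidth ≤ 1, so tw(G) ≥ 2. Therefore the treewidth is 2.

Treewidth 2.
One such decomposition:
Bags: B1 = {1, 2, 3}  B2 = {1, 2, 4}  B3 = {1, 2, 5}  B4 = {0, 1, 2}
Tree: B1–B2, B2–B3, B3–B4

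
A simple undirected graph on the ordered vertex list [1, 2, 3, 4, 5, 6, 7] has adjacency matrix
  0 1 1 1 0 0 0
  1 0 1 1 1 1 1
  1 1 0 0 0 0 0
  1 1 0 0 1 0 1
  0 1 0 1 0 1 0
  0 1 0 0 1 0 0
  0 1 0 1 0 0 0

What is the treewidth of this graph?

A width-2 tree decomposition is:
Bags: B1 = {2, 4, 5}  B2 = {2, 5, 6}  B3 = {1, 2, 4}  B4 = {2, 4, 7}  B5 = {1, 2, 3}
Tree: B1–B2, B1–B3, B3–B4, B3–B5
Each bag holds 3 vertices, so the decomposition has width 2, which upper-bounds the treewidth. On the other hand G contains the 3-clique {1, 2, 3}. A clique must lie in a single bag of any decomposition, so no decomposition can have width below 2. Combining the bounds, tw(G) = 2.

2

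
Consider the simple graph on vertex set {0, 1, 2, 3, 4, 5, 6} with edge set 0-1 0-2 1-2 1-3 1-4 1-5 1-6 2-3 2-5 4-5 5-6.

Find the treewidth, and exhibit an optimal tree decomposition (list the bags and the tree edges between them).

Treewidth 2.
Bags: B1 = {1, 2, 5}  B2 = {0, 1, 2}  B3 = {1, 4, 5}  B4 = {1, 5, 6}  B5 = {1, 2, 3}
Tree: B1–B2, B1–B3, B3–B4, B2–B5

Every bag has size at most 3, so the width is 3 − 1 = 2 and tw(G) ≤ 2. For the lower bound, the 3 vertices {0, 1, 2} are pairwise adjacent, and any tree decomposition puts a clique entirely inside one bag — forcing width ≥ 2. Hence tw(G) = 2 exactly.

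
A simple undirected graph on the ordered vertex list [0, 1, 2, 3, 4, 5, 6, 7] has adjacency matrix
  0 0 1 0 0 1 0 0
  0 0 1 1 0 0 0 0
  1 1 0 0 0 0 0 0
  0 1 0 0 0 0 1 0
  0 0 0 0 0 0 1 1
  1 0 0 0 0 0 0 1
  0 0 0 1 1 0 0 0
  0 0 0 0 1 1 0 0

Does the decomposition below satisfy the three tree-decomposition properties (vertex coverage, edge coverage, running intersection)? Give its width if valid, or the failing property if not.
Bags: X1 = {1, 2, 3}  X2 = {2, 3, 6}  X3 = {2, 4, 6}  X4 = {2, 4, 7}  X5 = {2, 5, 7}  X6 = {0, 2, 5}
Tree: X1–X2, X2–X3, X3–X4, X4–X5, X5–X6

Yes; width 2.

Every vertex of G appears in some bag (union = {0, 1, 2, 3, 4, 5, 6, 7}); every edge is covered by a bag; and for each vertex v the set of bags containing v is connected in the bag tree. The decomposition is therefore valid. The largest bag has 3 vertices, so the width is 2.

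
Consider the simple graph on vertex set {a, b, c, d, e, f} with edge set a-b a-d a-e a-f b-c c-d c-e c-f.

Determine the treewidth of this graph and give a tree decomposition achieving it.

Each bag holds 3 vertices, so the decomposition has width 2, which upper-bounds the treewidth. Since e–c–b–a–e is a cycle in G, G is not acyclic. Forests are exactly the graphs of treewidth ≤ 1, so tw(G) ≥ 2. Combining the bounds, tw(G) = 2.

Treewidth 2.
One optimal decomposition is:
Bags: B1 = {a, c, e}  B2 = {a, b, c}  B3 = {a, c, d}  B4 = {a, c, f}
Tree: B1–B2, B2–B3, B3–B4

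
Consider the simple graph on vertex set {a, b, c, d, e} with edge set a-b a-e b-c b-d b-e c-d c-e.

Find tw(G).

A width-2 tree decomposition is:
Bags: B1 = {b, c, e}  B2 = {b, c, d}  B3 = {a, b, e}
Tree: B1–B2, B1–B3
Each bag holds 3 vertices, so the decomposition has width 2, which upper-bounds the treewidth. On the other hand G contains the 3-clique {b, c, d}. A clique must lie in a single bag of any decomposition, so no decomposition can have width below 2. The upper and lower bounds meet at 2, so that is the treewidth.

2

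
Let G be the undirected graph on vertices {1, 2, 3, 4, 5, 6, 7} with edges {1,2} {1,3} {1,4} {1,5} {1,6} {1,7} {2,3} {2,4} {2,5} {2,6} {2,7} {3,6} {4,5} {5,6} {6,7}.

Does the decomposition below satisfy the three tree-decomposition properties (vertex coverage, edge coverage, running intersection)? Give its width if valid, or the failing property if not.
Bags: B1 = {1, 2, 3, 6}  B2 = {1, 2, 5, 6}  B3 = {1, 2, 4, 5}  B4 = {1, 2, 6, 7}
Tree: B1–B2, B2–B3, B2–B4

Yes; width 3.

Checking the three conditions: (i) the bags cover all of {1, 2, 3, 4, 5, 6, 7}; (ii) for each edge, some bag contains both endpoints; (iii) the bags containing any fixed vertex form a subtree. All hold, so the decomposition is valid with width 4 − 1 = 3.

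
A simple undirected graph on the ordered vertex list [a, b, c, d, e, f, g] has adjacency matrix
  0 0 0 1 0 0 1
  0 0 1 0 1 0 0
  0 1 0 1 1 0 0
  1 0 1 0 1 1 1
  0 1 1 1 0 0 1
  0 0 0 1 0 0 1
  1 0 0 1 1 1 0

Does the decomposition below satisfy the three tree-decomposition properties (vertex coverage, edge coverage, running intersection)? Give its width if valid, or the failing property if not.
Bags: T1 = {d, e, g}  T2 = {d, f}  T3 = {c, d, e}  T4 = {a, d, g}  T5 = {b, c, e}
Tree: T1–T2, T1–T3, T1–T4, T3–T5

A tree decomposition must satisfy three properties: every vertex lies in some bag; for every edge, both endpoints lie together in some bag; and for every vertex, the bags containing it form a connected subtree. Here edge (g,f) lies in no bag, so the decomposition is invalid.

No — edge (g,f) lies in no bag.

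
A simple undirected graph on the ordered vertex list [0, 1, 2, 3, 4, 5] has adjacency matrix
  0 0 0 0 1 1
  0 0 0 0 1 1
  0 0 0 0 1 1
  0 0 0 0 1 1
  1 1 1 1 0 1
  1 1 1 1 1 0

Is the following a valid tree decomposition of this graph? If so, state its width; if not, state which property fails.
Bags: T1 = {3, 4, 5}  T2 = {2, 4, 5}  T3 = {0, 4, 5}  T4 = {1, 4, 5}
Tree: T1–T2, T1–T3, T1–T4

Yes; width 2.

Every vertex of G appears in some bag (union = {0, 1, 2, 3, 4, 5}); every edge is covered by a bag; and for each vertex v the set of bags containing v is connected in the bag tree. The decomposition is therefore valid. The largest bag has 3 vertices, so the width is 2.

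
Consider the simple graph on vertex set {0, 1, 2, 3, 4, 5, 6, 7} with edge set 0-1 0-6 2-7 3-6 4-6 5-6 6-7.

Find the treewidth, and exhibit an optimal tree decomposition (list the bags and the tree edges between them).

Treewidth 1.
One such decomposition:
Bags: B1 = {0, 6}  B2 = {5, 6}  B3 = {3, 6}  B4 = {0, 1}  B5 = {6, 7}  B6 = {2, 7}  B7 = {4, 6}
Tree: B1–B2, B2–B3, B1–B4, B3–B5, B5–B6, B5–B7

Each bag holds 2 vertices, so the decomposition has width 1, which upper-bounds the treewidth. Since G has at least one edge (e.g. 0–6), it is not an edgeless graph, so tw(G) ≥ 1. Hence tw(G) = 1 exactly.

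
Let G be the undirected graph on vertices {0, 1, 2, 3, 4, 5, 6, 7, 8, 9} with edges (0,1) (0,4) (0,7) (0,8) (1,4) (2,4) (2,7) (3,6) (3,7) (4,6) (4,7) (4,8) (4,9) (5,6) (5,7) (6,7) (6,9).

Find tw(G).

2

A width-2 tree decomposition is:
Bags: B1 = {4, 6, 7}  B2 = {0, 4, 7}  B3 = {3, 6, 7}  B4 = {0, 4, 8}  B5 = {2, 4, 7}  B6 = {0, 1, 4}  B7 = {4, 6, 9}  B8 = {5, 6, 7}
Tree: B1–B2, B1–B3, B2–B4, B2–B5, B4–B6, B1–B7, B3–B8
Every bag has size at most 3, so the width is 3 − 1 = 2 and tw(G) ≤ 2. Conversely, {3, 6, 7} is a clique of size 3, and the vertices of any clique must share a bag in every tree decomposition; so some bag has ≥ 3 vertices and tw(G) ≥ 2. Combining the bounds, tw(G) = 2.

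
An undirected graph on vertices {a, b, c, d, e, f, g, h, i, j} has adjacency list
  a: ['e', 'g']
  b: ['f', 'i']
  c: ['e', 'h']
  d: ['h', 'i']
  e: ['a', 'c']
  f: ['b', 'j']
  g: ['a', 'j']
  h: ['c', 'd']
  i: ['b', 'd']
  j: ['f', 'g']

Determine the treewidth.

A width-2 tree decomposition is:
Bags: B1 = {a, c, e}  B2 = {a, c, h}  B3 = {a, d, h}  B4 = {a, d, i}  B5 = {a, b, i}  B6 = {a, b, f}  B7 = {a, f, j}  B8 = {a, g, j}
Tree: B1–B2, B2–B3, B3–B4, B4–B5, B5–B6, B6–B7, B7–B8
The largest bag has 3 vertices, giving width 2; this decomposition certifies tw(G) ≤ 2. Since a–e–c–h–d–i–b–f–j–g–a is a cycle in G, G is not acyclic. Forests are exactly the graphs of treewidth ≤ 1, so tw(G) ≥ 2. Combining the bounds, tw(G) = 2.

2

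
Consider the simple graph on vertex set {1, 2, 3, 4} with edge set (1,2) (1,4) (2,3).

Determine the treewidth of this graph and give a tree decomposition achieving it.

Every bag has size at most 2, so the width is 2 − 1 = 1 and tw(G) ≤ 1. Any graph with an edge has treewidth ≥ 1, and G has the edge 4–1. Hence tw(G) = 1 exactly.

Treewidth 1.
Bags: B1 = {1, 4}  B2 = {1, 2}  B3 = {2, 3}
Tree: B1–B2, B2–B3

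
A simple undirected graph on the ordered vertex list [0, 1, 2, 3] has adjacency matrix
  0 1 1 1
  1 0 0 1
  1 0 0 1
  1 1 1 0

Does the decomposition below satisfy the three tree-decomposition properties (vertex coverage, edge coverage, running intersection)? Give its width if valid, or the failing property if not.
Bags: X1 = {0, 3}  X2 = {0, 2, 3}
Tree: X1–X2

A tree decomposition must satisfy three properties: every vertex lies in some bag; for every edge, both endpoints lie together in some bag; and for every vertex, the bags containing it form a connected subtree. Here vertex 1 appears in no bag, so the decomposition is invalid.

No — vertex 1 appears in no bag.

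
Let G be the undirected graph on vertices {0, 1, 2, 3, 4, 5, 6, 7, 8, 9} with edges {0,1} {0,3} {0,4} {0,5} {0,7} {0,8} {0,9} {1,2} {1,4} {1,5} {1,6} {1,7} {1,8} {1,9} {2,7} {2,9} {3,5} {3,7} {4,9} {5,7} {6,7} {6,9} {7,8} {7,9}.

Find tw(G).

A width-3 tree decomposition is:
Bags: B1 = {0, 1, 5, 7}  B2 = {0, 1, 7, 9}  B3 = {1, 6, 7, 9}  B4 = {0, 1, 7, 8}  B5 = {1, 2, 7, 9}  B6 = {0, 1, 4, 9}  B7 = {0, 3, 5, 7}
Tree: B1–B2, B2–B3, B1–B4, B3–B5, B2–B6, B1–B7
Every bag has size at most 4, so the width is 4 − 1 = 3 and tw(G) ≤ 3. Conversely, {0, 1, 4, 9} is a clique of size 4, and the vertices of any clique must share a bag in every tree decomposition; so some bag has ≥ 4 vertices and tw(G) ≥ 3. Combining the bounds, tw(G) = 3.

3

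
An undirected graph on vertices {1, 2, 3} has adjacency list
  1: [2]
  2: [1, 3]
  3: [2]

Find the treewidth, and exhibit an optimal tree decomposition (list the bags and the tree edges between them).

Treewidth 1.
One such decomposition:
Bags: B1 = {2, 3}  B2 = {1, 2}
Tree: B1–B2

The largest bag has 2 vertices, giving width 1; this decomposition certifies tw(G) ≤ 1. Since G has at least one edge (e.g. 2–3), it is not an edgeless graph, so tw(G) ≥ 1. Therefore the treewidth is 1.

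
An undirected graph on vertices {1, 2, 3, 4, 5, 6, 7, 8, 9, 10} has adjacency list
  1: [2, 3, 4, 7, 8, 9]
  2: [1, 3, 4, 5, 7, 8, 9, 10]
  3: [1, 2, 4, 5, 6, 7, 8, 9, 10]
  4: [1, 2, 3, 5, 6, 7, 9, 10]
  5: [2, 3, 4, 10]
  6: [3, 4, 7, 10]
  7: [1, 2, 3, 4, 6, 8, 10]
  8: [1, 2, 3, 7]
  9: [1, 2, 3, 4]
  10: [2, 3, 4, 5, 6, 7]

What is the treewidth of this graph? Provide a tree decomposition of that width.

Each bag holds 5 vertices, so the decomposition has width 4, which upper-bounds the treewidth. For the lower bound, the 5 vertices {1, 2, 3, 7, 8} are pairwise adjacent, and any tree decomposition puts a clique entirely inside one bag — forcing width ≥ 4. The upper and lower bounds meet at 4, so that is the treewidth.

Treewidth 4.
Bags: B1 = {2, 3, 4, 5, 10}  B2 = {2, 3, 4, 7, 10}  B3 = {1, 2, 3, 4, 7}  B4 = {1, 2, 3, 7, 8}  B5 = {3, 4, 6, 7, 10}  B6 = {1, 2, 3, 4, 9}
Tree: B1–B2, B2–B3, B3–B4, B2–B5, B3–B6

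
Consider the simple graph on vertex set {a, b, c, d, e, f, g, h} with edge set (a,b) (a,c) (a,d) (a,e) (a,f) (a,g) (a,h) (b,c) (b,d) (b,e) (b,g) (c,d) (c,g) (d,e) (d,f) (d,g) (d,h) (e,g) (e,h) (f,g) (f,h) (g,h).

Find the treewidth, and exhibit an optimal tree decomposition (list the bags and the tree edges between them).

Treewidth 4.
Bags: B1 = {a, b, c, d, g}  B2 = {a, b, d, e, g}  B3 = {a, d, e, g, h}  B4 = {a, d, f, g, h}
Tree: B1–B2, B2–B3, B3–B4

The largest bag has 5 vertices, giving width 4; this decomposition certifies tw(G) ≤ 4. On the other hand G contains the 5-clique {a, d, e, g, h}. A clique must lie in a single bag of any decomposition, so no decomposition can have width below 4. Combining the bounds, tw(G) = 4.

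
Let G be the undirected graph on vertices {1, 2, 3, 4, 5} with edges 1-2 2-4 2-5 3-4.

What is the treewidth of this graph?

1

A width-1 tree decomposition is:
Bags: B1 = {2, 4}  B2 = {2, 5}  B3 = {3, 4}  B4 = {1, 2}
Tree: B1–B2, B1–B3, B1–B4
The largest bag has 2 vertices, giving width 1; this decomposition certifies tw(G) ≤ 1. G has an edge, so its treewidth is at least 1. Hence tw(G) = 1 exactly.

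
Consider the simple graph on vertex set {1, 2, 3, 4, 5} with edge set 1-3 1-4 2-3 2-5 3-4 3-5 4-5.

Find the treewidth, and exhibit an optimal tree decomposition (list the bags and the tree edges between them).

Treewidth 2.
Bags: B1 = {3, 4, 5}  B2 = {2, 3, 5}  B3 = {1, 3, 4}
Tree: B1–B2, B1–B3

Each bag holds 3 vertices, so the decomposition has width 2, which upper-bounds the treewidth. Conversely, {2, 3, 5} is a clique of size 3, and the vertices of any clique must share a bag in every tree decomposition; so some bag has ≥ 3 vertices and tw(G) ≥ 2. Combining the bounds, tw(G) = 2.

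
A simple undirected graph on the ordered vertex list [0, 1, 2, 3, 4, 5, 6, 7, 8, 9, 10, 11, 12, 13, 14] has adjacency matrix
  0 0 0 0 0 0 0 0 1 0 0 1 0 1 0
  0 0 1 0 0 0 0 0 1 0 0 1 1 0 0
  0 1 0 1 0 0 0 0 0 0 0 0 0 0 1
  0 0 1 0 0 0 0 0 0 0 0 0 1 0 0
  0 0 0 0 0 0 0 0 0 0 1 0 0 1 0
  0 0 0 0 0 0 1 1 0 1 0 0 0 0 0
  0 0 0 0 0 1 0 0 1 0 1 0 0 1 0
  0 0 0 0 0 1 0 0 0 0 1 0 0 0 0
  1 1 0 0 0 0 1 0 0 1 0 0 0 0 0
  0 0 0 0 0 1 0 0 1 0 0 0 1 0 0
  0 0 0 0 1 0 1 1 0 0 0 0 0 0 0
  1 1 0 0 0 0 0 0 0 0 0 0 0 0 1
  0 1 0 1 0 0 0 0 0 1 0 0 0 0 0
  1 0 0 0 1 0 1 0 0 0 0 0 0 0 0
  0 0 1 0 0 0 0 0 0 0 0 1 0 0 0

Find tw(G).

A width-3 tree decomposition is:
Bags: B1 = {2, 3, 12, 14}  B2 = {1, 2, 12, 14}  B3 = {1, 11, 12, 14}  B4 = {1, 9, 11, 12}  B5 = {1, 8, 9, 11}  B6 = {0, 8, 9, 11}  B7 = {0, 5, 8, 9}  B8 = {0, 5, 6, 8}  B9 = {0, 5, 6, 13}  B10 = {5, 6, 7, 13}  B11 = {6, 7, 10, 13}  B12 = {4, 7, 10, 13}
Tree: B1–B2, B2–B3, B3–B4, B4–B5, B5–B6, B6–B7, B7–B8, B8–B9, B9–B10, B10–B11, B11–B12
The largest bag has 4 vertices, giving width 3; this decomposition certifies tw(G) ≤ 3. For the lower bound: the 4 vertex sets {2,3,14}, {12}, {1}, {0,8,9,11} are disjoint, each induces a connected subgraph, and every pair is joined by at least one edge of G. Contracting each set to a single vertex therefore yields K_{4} as a minor, and since treewidth is minor-monotone, tw(G) ≥ tw(K_{4}) = 3. Therefore the treewidth is 3.

3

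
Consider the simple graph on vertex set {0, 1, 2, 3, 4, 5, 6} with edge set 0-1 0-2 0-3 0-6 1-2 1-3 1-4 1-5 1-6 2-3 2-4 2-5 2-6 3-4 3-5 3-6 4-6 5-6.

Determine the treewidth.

A width-4 tree decomposition is:
Bags: B1 = {0, 1, 2, 3, 6}  B2 = {1, 2, 3, 5, 6}  B3 = {1, 2, 3, 4, 6}
Tree: B1–B2, B2–B3
Each bag holds 5 vertices, so the decomposition has width 4, which upper-bounds the treewidth. Conversely, {0, 1, 2, 3, 6} is a clique of size 5, and the vertices of any clique must share a bag in every tree decomposition; so some bag has ≥ 5 vertices and tw(G) ≥ 4. Hence tw(G) = 4 exactly.

4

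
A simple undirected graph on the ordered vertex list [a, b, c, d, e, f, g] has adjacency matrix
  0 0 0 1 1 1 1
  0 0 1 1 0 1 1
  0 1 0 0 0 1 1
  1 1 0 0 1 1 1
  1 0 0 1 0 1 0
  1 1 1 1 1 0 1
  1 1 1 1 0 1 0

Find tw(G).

A width-3 tree decomposition is:
Bags: B1 = {a, d, f, g}  B2 = {b, d, f, g}  B3 = {b, c, f, g}  B4 = {a, d, e, f}
Tree: B1–B2, B2–B3, B1–B4
Every bag has size at most 4, so the width is 4 − 1 = 3 and tw(G) ≤ 3. On the other hand G contains the 4-clique {a, d, f, g}. A clique must lie in a single bag of any decomposition, so no decomposition can have width below 3. Therefore the treewidth is 3.

3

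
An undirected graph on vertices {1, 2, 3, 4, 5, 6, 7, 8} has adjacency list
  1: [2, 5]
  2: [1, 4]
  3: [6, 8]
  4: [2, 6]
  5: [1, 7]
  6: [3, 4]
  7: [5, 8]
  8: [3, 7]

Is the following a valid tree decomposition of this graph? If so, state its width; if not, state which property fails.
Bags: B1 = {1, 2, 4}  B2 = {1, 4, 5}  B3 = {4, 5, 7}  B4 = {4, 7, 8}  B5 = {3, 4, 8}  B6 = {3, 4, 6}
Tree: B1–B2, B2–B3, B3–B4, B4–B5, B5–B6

Yes; width 2.

Every vertex of G appears in some bag (union = {1, 2, 3, 4, 5, 6, 7, 8}); every edge is covered by a bag; and for each vertex v the set of bags containing v is connected in the bag tree. The decomposition is therefore valid. The largest bag has 3 vertices, so the width is 2.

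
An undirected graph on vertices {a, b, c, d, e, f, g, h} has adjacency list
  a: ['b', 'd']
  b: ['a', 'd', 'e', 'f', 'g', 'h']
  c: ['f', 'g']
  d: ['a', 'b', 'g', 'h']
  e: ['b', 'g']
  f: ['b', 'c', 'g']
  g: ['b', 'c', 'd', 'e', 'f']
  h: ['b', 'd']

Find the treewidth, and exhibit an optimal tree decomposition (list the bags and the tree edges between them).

The largest bag has 3 vertices, giving width 2; this decomposition certifies tw(G) ≤ 2. Conversely, {c, f, g} is a clique of size 3, and the vertices of any clique must share a bag in every tree decomposition; so some bag has ≥ 3 vertices and tw(G) ≥ 2. Hence tw(G) = 2 exactly.

Treewidth 2.
One optimal decomposition is:
Bags: B1 = {b, f, g}  B2 = {c, f, g}  B3 = {b, d, g}  B4 = {a, b, d}  B5 = {b, d, h}  B6 = {b, e, g}
Tree: B1–B2, B1–B3, B3–B4, B3–B5, B1–B6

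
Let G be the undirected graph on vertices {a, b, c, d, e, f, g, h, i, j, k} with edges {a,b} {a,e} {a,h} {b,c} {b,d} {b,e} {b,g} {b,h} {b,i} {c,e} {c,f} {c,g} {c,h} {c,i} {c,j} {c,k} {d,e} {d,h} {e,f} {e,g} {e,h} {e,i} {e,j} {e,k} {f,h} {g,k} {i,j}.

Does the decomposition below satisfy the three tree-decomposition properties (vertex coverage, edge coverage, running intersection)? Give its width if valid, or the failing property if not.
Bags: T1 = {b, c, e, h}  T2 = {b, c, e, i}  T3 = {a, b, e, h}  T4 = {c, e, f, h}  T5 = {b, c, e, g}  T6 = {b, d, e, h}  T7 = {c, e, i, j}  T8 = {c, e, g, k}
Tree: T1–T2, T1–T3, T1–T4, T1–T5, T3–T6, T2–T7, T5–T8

Yes; width 3.

Vertex coverage: the bags together contain {a, b, c, d, e, f, g, h, i, j, k}, the full vertex set. Edge coverage: each edge of G has both endpoints in at least one bag. Running intersection: for every vertex, the bags containing it form a connected subtree. All three properties hold, so this is a valid tree decomposition of width max|bag| − 1 = 3, and hence tw(G) ≤ 3.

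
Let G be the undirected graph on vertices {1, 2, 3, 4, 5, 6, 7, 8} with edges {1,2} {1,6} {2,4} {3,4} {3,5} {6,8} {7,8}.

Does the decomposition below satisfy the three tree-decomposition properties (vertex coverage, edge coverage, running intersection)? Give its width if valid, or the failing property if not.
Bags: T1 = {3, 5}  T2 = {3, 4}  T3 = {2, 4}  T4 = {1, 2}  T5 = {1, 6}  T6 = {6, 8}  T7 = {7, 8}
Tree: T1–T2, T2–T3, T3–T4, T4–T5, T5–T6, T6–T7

Yes; width 1.

Checking the three conditions: (i) the bags cover all of {1, 2, 3, 4, 5, 6, 7, 8}; (ii) for each edge, some bag contains both endpoints; (iii) the bags containing any fixed vertex form a subtree. All hold, so the decomposition is valid with width 2 − 1 = 1.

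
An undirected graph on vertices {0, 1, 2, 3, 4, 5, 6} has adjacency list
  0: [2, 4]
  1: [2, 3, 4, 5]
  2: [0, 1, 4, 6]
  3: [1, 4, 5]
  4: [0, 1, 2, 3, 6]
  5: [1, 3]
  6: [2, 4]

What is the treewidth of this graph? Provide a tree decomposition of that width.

Treewidth 2.
One such decomposition:
Bags: B1 = {2, 4, 6}  B2 = {1, 2, 4}  B3 = {1, 3, 4}  B4 = {1, 3, 5}  B5 = {0, 2, 4}
Tree: B1–B2, B2–B3, B3–B4, B2–B5

Every bag has size at most 3, so the width is 3 − 1 = 2 and tw(G) ≤ 2. Conversely, {0, 2, 4} is a clique of size 3, and the vertices of any clique must share a bag in every tree decomposition; so some bag has ≥ 3 vertices and tw(G) ≥ 2. Therefore the treewidth is 2.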